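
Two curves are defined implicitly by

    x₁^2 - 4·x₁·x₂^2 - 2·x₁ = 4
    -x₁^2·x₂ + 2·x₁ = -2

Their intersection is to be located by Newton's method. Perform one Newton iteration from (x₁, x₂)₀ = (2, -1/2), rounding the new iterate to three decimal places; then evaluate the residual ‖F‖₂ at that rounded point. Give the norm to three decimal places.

6.525

At (2, -1/2): F = (-6.000, 8.000).
Jacobian J = [[2·x₁ - 4·x₂^2 - 2, -8·x₁·x₂], [-2·x₁·x₂ + 2, -x₁^2]].
At the point, J = [[1.000, 8.000], [4.000, -4.000]] (det J = -36.000).
Solving J·Δ = −F gives Δ = (-1.111, 0.889).
Then the next iterate is (x₁, x₂)₁ = (0.889, 0.389).
Re-evaluating at (0.889, 0.389): F = (-5.52578, 3.47057), so ‖F‖₂ = 6.525.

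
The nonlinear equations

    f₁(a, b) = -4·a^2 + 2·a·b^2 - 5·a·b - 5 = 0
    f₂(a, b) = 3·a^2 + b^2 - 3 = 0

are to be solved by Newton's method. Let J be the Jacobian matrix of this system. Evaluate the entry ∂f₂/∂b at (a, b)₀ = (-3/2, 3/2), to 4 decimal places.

∂f₂/∂b = 2·b.
At (-3/2, 3/2) this is 3.0000.

3.0000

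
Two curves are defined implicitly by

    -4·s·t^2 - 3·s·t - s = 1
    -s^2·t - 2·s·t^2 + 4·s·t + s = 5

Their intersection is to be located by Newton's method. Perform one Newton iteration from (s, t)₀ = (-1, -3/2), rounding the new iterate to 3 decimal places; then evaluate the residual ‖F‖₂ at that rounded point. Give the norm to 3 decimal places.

1.364

At (-1, -3/2): F = (4.500, 6.000).
Jacobian J = [[-4·t^2 - 3·t - 1, -8·s·t - 3·s], [-2·s·t - 2·t^2 + 4·t + 1, -s^2 - 4·s·t + 4·s]].
At the point, J = [[-5.500, -9.000], [-12.500, -11.000]] (det J = -52.000).
Solving J·Δ = −F gives Δ = (0.087, 0.447).
Then the next iterate is (s, t)₁ = (-0.913, -1.053).
Re-evaluating at (-0.913, -1.053): F = (1.07820, 0.83499), so ‖F‖₂ = 1.364.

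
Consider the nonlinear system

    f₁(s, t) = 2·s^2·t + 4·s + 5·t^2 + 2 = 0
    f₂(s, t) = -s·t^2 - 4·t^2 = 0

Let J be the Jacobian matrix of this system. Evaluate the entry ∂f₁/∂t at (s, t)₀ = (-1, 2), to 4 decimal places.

∂f₁/∂t = 2·s^2 + 10·t.
At (-1, 2) this is 22.0000.

22.0000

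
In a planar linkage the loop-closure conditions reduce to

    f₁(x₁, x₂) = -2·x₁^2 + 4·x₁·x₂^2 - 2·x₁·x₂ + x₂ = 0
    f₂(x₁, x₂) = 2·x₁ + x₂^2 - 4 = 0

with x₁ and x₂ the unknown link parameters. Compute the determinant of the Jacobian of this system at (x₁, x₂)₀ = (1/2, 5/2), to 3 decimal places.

70.000

J = [[-4·x₁ + 4·x₂^2 - 2·x₂, 8·x₁·x₂ - 2·x₁ + 1], [2, 2·x₂]].
At the point, J = [[18.000, 10.000], [2.000, 5.000]].
det J = 70.000.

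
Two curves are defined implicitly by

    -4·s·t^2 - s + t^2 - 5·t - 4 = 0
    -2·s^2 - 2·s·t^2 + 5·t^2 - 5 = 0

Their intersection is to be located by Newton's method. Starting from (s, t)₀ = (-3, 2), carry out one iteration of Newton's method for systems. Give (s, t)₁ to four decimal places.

At (-3, 2): F = (41.0000, 21.0000).
Jacobian J = [[-4·t^2 - 1, -8·s·t + 2·t - 5], [-4·s - 2·t^2, -4·s·t + 10·t]].
At the point, J = [[-17.0000, 47.0000], [4.0000, 44.0000]] (det J = -936.0000).
Solving J·Δ = −F gives Δ = (0.8729, -0.5566).
Then the next iterate is (s, t)₁ = (-2.1271, 1.4434).

(-2.1271, 1.4434)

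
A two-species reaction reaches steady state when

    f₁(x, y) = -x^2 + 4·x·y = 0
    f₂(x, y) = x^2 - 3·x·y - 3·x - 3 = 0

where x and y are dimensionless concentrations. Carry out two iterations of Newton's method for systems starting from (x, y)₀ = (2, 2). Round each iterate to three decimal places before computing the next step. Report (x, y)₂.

(-1.000, 1.250)

At (2, 2): F = (12.000, -17.000).
Jacobian J = [[-2·x + 4·y, 4·x], [2·x - 3·y - 3, -3·x]].
At the point, J = [[4.000, 8.000], [-5.000, -6.000]] (det J = 16.000).
Solving J·Δ = −F gives Δ = (-4.000, 0.500).
Then the next iterate is (x, y)₁ = (-2.000, 2.500).
Round to (-2.000, 2.500) and repeat: F = (-24.000, 22.000), J = [[14.000, -8.000], [-14.500, 6.000]].
Δ = (1.000, -1.250), so (x, y)₂ = (-1.000, 1.250).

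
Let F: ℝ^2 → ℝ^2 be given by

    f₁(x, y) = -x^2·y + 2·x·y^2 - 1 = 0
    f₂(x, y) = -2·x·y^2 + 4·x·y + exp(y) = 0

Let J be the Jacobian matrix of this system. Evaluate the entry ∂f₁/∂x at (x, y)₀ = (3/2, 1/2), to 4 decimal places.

∂f₁/∂x = -2·x·y + 2·y^2.
At (3/2, 1/2) this is -1.0000.

-1.0000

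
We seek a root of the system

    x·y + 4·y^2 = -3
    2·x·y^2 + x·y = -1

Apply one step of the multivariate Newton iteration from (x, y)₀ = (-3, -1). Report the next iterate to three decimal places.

(-37.000, 3.000)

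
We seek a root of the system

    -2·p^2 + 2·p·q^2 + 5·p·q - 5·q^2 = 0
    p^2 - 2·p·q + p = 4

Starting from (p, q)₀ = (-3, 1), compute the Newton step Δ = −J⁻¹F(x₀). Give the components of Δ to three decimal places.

(0.221, -1.076)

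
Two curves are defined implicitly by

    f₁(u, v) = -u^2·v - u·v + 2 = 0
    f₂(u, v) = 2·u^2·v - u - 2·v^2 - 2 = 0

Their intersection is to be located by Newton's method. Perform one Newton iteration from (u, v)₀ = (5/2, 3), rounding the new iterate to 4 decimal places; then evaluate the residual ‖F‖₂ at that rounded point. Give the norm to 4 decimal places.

6.1979

At (5/2, 3): F = (-24.2500, 15.0000).
Jacobian J = [[-2·u·v - v, -u^2 - u], [4·u·v - 1, 2·u^2 - 4·v]].
At the point, J = [[-18.0000, -8.7500], [29.0000, 0.5000]] (det J = 244.7500).
Solving J·Δ = −F gives Δ = (-0.4867, -1.7702).
Then the next iterate is (u, v)₁ = (2.0133, 1.2298).
Re-evaluating at (2.0133, 1.2298): F = (-5.460799, 2.931570), so ‖F‖₂ = 6.1979.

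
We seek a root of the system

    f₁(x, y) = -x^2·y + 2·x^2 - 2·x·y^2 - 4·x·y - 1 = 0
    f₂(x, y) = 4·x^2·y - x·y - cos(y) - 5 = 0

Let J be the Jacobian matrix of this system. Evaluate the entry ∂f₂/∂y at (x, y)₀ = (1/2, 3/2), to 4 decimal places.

∂f₂/∂y = 4·x^2 - x + sin(y).
At (1/2, 3/2) this is 1.4975.

1.4975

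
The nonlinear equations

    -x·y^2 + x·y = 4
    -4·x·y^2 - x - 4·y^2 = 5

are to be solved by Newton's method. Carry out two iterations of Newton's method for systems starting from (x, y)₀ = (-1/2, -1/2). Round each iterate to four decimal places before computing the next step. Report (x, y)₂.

(-3.2000, -1.0000)

At (-1/2, -1/2): F = (-3.6250, -5.0000).
Jacobian J = [[-y^2 + y, -2·x·y + x], [-4·y^2 - 1, -8·x·y - 8·y]].
At the point, J = [[-0.7500, -1.0000], [-2.0000, 2.0000]] (det J = -3.5000).
Solving J·Δ = −F gives Δ = (-3.5000, -1.0000).
Then the next iterate is (x, y)₁ = (-4.0000, -1.5000).
Round to (-4.0000, -1.5000) and repeat: F = (11.0000, 26.0000), J = [[-3.7500, -16.0000], [-10.0000, -36.0000]].
Δ = (0.8000, 0.5000), so (x, y)₂ = (-3.2000, -1.0000).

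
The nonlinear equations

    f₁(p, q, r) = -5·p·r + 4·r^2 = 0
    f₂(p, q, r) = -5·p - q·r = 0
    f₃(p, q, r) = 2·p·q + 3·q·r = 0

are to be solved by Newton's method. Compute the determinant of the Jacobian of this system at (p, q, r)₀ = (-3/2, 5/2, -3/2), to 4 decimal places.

-191.2500

J = [[-5·r, 0, -5·p + 8·r], [-5, -r, -q], [2·q, 2·p + 3·r, 3·q]].
At the point, J = [[7.5000, 0.0000, -4.5000], [-5.0000, 1.5000, -2.5000], [5.0000, -7.5000, 7.5000]].
det J = -191.2500.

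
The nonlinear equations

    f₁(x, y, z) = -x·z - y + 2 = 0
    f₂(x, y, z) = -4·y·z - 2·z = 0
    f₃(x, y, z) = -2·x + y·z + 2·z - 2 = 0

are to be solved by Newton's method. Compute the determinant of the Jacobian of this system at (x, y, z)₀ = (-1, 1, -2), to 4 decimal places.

J = [[-z, -1, -x], [0, -4·z, -4·y - 2], [-2, z, y + 2]].
At the point, J = [[2.0000, -1.0000, 1.0000], [0.0000, 8.0000, -6.0000], [-2.0000, -2.0000, 3.0000]].
det J = 28.0000.

28.0000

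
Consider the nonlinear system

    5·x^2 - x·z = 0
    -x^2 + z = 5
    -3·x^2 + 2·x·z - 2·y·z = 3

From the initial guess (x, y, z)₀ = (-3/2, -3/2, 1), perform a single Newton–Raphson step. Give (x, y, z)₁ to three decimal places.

(-0.421, -0.439, 4.012)

At (-3/2, -3/2, 1): F = (12.750, -6.250, -9.750).
Jacobian J = [[10·x - z, 0, -x], [-2·x, 0, 1], [-6·x + 2·z, -2·z, 2·x - 2·y]].
At the point, J = [[-16.000, 0.000, 1.500], [3.000, 0.000, 1.000], [11.000, -2.000, 0.000]] (det J = -41.000).
Solving J·Δ = −F gives Δ = (1.079, 1.061, 3.012).
Then the next iterate is (x, y, z)₁ = (-0.421, -0.439, 4.012).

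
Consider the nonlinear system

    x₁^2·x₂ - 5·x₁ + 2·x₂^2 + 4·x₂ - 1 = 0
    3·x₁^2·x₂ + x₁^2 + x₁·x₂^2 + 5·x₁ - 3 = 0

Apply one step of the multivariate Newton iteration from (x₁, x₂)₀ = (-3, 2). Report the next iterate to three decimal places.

At (-3, 2): F = (48.000, 33.000).
Jacobian J = [[2·x₁·x₂ - 5, x₁^2 + 4·x₂ + 4], [6·x₁·x₂ + 2·x₁ + x₂^2 + 5, 3·x₁^2 + 2·x₁·x₂]].
At the point, J = [[-17.000, 21.000], [-33.000, 15.000]] (det J = 438.000).
Solving J·Δ = −F gives Δ = (-0.062, -2.336).
Then the next iterate is (x₁, x₂)₁ = (-3.062, -0.336).

(-3.062, -0.336)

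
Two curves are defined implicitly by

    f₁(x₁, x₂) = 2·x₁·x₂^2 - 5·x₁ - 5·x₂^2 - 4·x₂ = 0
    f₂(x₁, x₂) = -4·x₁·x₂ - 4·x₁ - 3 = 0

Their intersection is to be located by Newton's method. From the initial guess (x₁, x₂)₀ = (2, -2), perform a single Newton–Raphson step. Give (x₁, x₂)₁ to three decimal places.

At (2, -2): F = (-6.000, 5.000).
Jacobian J = [[2·x₂^2 - 5, 4·x₁·x₂ - 10·x₂ - 4], [-4·x₂ - 4, -4·x₁]].
At the point, J = [[3.000, 0.000], [4.000, -8.000]] (det J = -24.000).
Solving J·Δ = −F gives Δ = (2.000, 1.625).
Then the next iterate is (x₁, x₂)₁ = (4.000, -0.375).

(4.000, -0.375)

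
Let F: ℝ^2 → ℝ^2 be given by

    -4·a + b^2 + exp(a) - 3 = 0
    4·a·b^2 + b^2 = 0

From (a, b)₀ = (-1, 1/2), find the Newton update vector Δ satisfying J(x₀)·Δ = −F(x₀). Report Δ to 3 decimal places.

(0.415, -0.112)

At (-1, 1/2): F = (1.61788, -0.750).
Jacobian J = [[exp(a) - 4, 2·b], [4·b^2, 8·a·b + 2·b]].
At the point, J = [[-3.63212, 1.000], [1.000, -3.000]] (det J = 9.89636).
Solving J·Δ = −F gives Δ = (0.415, -0.112).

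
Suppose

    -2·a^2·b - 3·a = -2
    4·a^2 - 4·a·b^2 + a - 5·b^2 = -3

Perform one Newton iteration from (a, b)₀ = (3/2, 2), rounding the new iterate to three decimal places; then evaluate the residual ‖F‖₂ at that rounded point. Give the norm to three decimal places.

8.968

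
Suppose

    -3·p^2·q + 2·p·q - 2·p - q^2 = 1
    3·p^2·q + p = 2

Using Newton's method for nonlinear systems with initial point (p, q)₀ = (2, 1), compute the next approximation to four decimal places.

(-1.4286, 3.7143)

At (2, 1): F = (-14.0000, 12.0000).
Jacobian J = [[-6·p·q + 2·q - 2, -3·p^2 + 2·p - 2·q], [6·p·q + 1, 3·p^2]].
At the point, J = [[-12.0000, -10.0000], [13.0000, 12.0000]] (det J = -14.0000).
Solving J·Δ = −F gives Δ = (-3.4286, 2.7143).
Then the next iterate is (p, q)₁ = (-1.4286, 3.7143).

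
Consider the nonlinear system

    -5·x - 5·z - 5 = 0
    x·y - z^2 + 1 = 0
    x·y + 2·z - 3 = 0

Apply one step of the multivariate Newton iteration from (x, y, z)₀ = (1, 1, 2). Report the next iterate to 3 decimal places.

At (1, 1, 2): F = (-20.000, -2.000, 2.000).
Jacobian J = [[-5, 0, -5], [y, x, -2·z], [y, x, 2]].
At the point, J = [[-5.000, 0.000, -5.000], [1.000, 1.000, -4.000], [1.000, 1.000, 2.000]] (det J = -30.000).
Solving J·Δ = −F gives Δ = (-3.333, 2.667, -0.667).
Then the next iterate is (x, y, z)₁ = (-2.333, 3.667, 1.333).

(-2.333, 3.667, 1.333)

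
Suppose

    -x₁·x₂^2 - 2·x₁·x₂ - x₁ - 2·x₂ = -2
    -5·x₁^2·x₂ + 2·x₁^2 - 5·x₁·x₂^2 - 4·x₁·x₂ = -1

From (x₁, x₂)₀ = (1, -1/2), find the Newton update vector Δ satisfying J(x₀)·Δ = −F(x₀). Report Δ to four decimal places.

(-0.2562, 0.9380)

At (1, -1/2): F = (2.7500, 6.2500).
Jacobian J = [[-x₂^2 - 2·x₂ - 1, -2·x₁·x₂ - 2·x₁ - 2], [-10·x₁·x₂ + 4·x₁ - 5·x₂^2 - 4·x₂, -5·x₁^2 - 10·x₁·x₂ - 4·x₁]].
At the point, J = [[-0.2500, -3.0000], [9.7500, -4.0000]] (det J = 30.2500).
Solving J·Δ = −F gives Δ = (-0.2562, 0.9380).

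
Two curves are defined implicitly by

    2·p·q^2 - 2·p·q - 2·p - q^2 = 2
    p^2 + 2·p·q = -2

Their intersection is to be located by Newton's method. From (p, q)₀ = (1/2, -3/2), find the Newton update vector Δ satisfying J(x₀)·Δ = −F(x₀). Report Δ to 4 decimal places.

At (1/2, -3/2): F = (-1.5000, 0.7500).
Jacobian J = [[2·q^2 - 2·q - 2, 4·p·q - 2·p - 2·q], [2·p + 2·q, 2·p]].
At the point, J = [[5.5000, -1.0000], [-2.0000, 1.0000]] (det J = 3.5000).
Solving J·Δ = −F gives Δ = (0.2143, -0.3214).

(0.2143, -0.3214)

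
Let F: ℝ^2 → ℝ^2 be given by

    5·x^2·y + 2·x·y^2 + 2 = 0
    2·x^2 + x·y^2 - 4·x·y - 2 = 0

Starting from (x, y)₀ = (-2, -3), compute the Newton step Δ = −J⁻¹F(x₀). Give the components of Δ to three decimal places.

(0.300, 1.605)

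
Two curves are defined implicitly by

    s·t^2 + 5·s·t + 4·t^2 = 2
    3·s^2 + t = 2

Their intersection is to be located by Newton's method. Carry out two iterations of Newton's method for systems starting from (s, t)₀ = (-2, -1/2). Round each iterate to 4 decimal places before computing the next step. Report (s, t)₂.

(-0.9259, -0.3517)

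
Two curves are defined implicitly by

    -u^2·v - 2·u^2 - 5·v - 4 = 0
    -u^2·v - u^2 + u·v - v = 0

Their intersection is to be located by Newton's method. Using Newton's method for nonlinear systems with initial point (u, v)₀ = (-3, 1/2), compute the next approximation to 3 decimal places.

At (-3, 1/2): F = (-29.000, -15.500).
Jacobian J = [[-2·u·v - 4·u, -u^2 - 5], [-2·u·v - 2·u + v, -u^2 + u - 1]].
At the point, J = [[15.000, -14.000], [9.500, -13.000]] (det J = -62.000).
Solving J·Δ = −F gives Δ = (2.581, 0.694).
Then the next iterate is (u, v)₁ = (-0.419, 1.194).

(-0.419, 1.194)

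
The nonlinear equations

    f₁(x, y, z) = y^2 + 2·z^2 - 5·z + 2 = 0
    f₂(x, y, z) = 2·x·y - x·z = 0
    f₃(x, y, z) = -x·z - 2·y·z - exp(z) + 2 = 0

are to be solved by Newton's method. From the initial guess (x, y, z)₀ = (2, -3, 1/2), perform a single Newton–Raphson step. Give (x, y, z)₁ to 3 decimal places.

At (2, -3, 1/2): F = (9.000, -13.000, 2.35128).
Jacobian J = [[0, 2·y, 4·z - 5], [2·y - z, 2·x, -x], [-z, -2·z, -x - 2·y - exp(z)]].
At the point, J = [[0.000, -6.000, -3.000], [-6.500, 4.000, -2.000], [-0.500, -1.000, 2.35128]] (det J = -123.19987).
Solving J·Δ = −F gives Δ = (-0.806, 1.720, -0.440).
Then the next iterate is (x, y, z)₁ = (1.194, -1.280, 0.060).

(1.194, -1.280, 0.060)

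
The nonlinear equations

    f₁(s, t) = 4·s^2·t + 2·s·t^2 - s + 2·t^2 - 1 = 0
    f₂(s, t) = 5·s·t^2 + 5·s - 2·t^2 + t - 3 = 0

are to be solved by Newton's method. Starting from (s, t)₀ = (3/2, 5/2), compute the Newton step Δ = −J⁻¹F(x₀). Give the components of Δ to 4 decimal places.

At (3/2, 5/2): F = (51.2500, 41.3750).
Jacobian J = [[8·s·t + 2·t^2 - 1, 4·s^2 + 4·s·t + 4·t], [5·t^2 + 5, 10·s·t - 4·t + 1]].
At the point, J = [[41.5000, 34.0000], [36.2500, 28.5000]] (det J = -49.7500).
Solving J·Δ = −F gives Δ = (1.0829, -2.8291).

(1.0829, -2.8291)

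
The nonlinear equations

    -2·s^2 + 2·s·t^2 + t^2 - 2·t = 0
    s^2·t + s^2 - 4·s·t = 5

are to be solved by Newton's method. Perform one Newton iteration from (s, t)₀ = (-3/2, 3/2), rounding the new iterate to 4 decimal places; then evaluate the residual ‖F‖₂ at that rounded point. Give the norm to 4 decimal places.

At (-3/2, 3/2): F = (-12.0000, 9.6250).
Jacobian J = [[-4·s + 2·t^2, 4·s·t + 2·t - 2], [2·s·t + 2·s - 4·t, s^2 - 4·s]].
At the point, J = [[10.5000, -8.0000], [-13.5000, 8.2500]] (det J = -21.3750).
Solving J·Δ = −F gives Δ = (-1.0292, -2.8509).
Then the next iterate is (s, t)₁ = (-2.5292, -1.3509).
Re-evaluating at (-2.5292, -1.3509): F = (-17.498204, -20.911441), so ‖F‖₂ = 27.2667.

27.2667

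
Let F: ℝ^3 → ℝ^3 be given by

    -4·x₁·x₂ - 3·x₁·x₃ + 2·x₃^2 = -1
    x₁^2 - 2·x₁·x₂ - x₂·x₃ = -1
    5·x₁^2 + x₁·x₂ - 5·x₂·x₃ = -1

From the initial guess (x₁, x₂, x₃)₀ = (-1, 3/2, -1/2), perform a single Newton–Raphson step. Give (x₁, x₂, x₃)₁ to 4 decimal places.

At (-1, 3/2, -1/2): F = (6.0000, 5.7500, 8.2500).
Jacobian J = [[-4·x₂ - 3·x₃, -4·x₁, -3·x₁ + 4·x₃], [2·x₁ - 2·x₂, -2·x₁ - x₃, -x₂], [10·x₁ + x₂, x₁ - 5·x₃, -5·x₂]].
At the point, J = [[-4.5000, 4.0000, 1.0000], [-5.0000, 2.5000, -1.5000], [-8.5000, 1.5000, -7.5000]] (det J = -11.0000).
Solving J·Δ = −F gives Δ = (1.0909, -0.2273, -0.1818).
Then the next iterate is (x₁, x₂, x₃)₁ = (0.0909, 1.2727, -0.6818).

(0.0909, 1.2727, -0.6818)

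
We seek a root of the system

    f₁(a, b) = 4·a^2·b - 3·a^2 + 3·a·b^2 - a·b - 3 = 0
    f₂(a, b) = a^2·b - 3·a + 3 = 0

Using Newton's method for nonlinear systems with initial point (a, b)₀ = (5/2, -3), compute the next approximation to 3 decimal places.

(1.540, -2.046)

At (5/2, -3): F = (-21.750, -23.250).
Jacobian J = [[8·a·b - 6·a + 3·b^2 - b, 4·a^2 + 6·a·b - a], [2·a·b - 3, a^2]].
At the point, J = [[-45.000, -22.500], [-18.000, 6.250]] (det J = -686.250).
Solving J·Δ = −F gives Δ = (-0.960, 0.954).
Then the next iterate is (a, b)₁ = (1.540, -2.046).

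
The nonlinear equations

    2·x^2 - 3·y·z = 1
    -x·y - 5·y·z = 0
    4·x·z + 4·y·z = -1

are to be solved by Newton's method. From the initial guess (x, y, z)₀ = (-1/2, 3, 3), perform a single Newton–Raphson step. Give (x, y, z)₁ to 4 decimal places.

At (-1/2, 3, 3): F = (-27.5000, -43.5000, 31.0000).
Jacobian J = [[4·x, -3·z, -3·y], [-y, -x - 5·z, -5·y], [4·z, 4·z, 4·x + 4·y]].
At the point, J = [[-2.0000, -9.0000, -9.0000], [-3.0000, -14.5000, -15.0000], [12.0000, 12.0000, 10.0000]] (det J = 38.0000).
Solving J·Δ = −F gives Δ = (1.0526, -5.3684, 2.0789).
Then the next iterate is (x, y, z)₁ = (0.5526, -2.3684, 5.0789).

(0.5526, -2.3684, 5.0789)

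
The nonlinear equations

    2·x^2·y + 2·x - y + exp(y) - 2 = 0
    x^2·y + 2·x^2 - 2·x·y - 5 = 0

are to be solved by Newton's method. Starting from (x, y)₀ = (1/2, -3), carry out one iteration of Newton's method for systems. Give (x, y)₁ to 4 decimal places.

At (1/2, -3): F = (0.549787, -2.2500).
Jacobian J = [[4·x·y + 2, 2·x^2 + exp(y) - 1], [2·x·y + 4·x - 2·y, x^2 - 2·x]].
At the point, J = [[-4.0000, -0.450213], [5.0000, -0.7500]] (det J = 5.251065).
Solving J·Δ = −F gives Δ = (0.2714, -1.1904).
Then the next iterate is (x, y)₁ = (0.7714, -4.1904).

(0.7714, -4.1904)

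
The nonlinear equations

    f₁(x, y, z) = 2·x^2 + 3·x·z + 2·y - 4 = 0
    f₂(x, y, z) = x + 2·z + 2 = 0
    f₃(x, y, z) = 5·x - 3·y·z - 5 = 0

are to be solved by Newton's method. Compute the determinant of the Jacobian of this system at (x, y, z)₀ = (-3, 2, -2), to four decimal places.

J = [[4·x + 3·z, 2, 3·x], [1, 0, 2], [5, -3·z, -3·y]].
At the point, J = [[-18.0000, 2.0000, -9.0000], [1.0000, 0.0000, 2.0000], [5.0000, 6.0000, -6.0000]].
det J = 194.0000.

194.0000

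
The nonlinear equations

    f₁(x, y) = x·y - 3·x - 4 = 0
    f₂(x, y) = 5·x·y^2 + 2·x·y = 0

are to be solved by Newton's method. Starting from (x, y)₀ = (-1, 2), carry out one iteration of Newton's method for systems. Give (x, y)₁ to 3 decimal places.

(-1.913, -0.087)

At (-1, 2): F = (-3.000, -24.000).
Jacobian J = [[y - 3, x], [5·y^2 + 2·y, 10·x·y + 2·x]].
At the point, J = [[-1.000, -1.000], [24.000, -22.000]] (det J = 46.000).
Solving J·Δ = −F gives Δ = (-0.913, -2.087).
Then the next iterate is (x, y)₁ = (-1.913, -0.087).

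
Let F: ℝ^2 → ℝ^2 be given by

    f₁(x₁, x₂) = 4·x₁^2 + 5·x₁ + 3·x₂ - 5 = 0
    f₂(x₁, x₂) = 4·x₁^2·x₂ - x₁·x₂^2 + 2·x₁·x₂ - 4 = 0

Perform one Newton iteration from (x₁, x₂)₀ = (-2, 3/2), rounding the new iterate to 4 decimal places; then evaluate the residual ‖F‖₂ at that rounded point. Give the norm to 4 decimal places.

4.4199

At (-2, 3/2): F = (5.5000, 18.5000).
Jacobian J = [[8·x₁ + 5, 3], [8·x₁·x₂ - x₂^2 + 2·x₂, 4·x₁^2 - 2·x₁·x₂ + 2·x₁]].
At the point, J = [[-11.0000, 3.0000], [-23.2500, 18.0000]] (det J = -128.2500).
Solving J·Δ = −F gives Δ = (0.3392, -0.5897).
Then the next iterate is (x₁, x₂)₁ = (-1.6608, 0.9103).
Re-evaluating at (-1.6608, 0.9103): F = (0.459927, 4.395927), so ‖F‖₂ = 4.4199.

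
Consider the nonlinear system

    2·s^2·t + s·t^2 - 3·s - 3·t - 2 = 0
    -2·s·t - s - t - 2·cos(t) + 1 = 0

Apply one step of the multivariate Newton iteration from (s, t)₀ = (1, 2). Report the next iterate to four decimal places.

At (1, 2): F = (-3.0000, -5.167706).
Jacobian J = [[4·s·t + t^2 - 3, 2·s^2 + 2·s·t - 3], [-2·t - 1, -2·s + 2·sin(t) - 1]].
At the point, J = [[9.0000, 3.0000], [-5.0000, -1.181405]] (det J = 4.367354).
Solving J·Δ = −F gives Δ = (-4.3613, 14.0839).
Then the next iterate is (s, t)₁ = (-3.3613, 16.0839).

(-3.3613, 16.0839)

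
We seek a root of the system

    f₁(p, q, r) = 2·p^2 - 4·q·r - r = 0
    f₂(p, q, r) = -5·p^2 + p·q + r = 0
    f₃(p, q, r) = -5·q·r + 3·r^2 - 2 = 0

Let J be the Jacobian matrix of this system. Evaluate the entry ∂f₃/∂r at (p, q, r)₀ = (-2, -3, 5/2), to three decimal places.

30.000

∂f₃/∂r = -5·q + 6·r.
At (-2, -3, 5/2) this is 30.000.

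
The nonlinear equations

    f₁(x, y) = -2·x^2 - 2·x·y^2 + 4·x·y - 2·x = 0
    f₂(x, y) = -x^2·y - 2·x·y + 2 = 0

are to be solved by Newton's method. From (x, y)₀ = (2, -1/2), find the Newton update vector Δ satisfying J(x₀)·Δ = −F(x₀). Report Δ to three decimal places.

(-1.000, 0.375)

At (2, -1/2): F = (-17.000, 6.000).
Jacobian J = [[-4·x - 2·y^2 + 4·y - 2, -4·x·y + 4·x], [-2·x·y - 2·y, -x^2 - 2·x]].
At the point, J = [[-12.500, 12.000], [3.000, -8.000]] (det J = 64.000).
Solving J·Δ = −F gives Δ = (-1.000, 0.375).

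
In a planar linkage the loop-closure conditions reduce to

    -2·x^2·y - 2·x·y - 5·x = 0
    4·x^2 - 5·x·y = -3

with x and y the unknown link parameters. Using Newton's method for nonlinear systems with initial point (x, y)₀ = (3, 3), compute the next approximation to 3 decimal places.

(1.739, 1.844)

At (3, 3): F = (-87.000, -6.000).
Jacobian J = [[-4·x·y - 2·y - 5, -2·x^2 - 2·x], [8·x - 5·y, -5·x]].
At the point, J = [[-47.000, -24.000], [9.000, -15.000]] (det J = 921.000).
Solving J·Δ = −F gives Δ = (-1.261, -1.156).
Then the next iterate is (x, y)₁ = (1.739, 1.844).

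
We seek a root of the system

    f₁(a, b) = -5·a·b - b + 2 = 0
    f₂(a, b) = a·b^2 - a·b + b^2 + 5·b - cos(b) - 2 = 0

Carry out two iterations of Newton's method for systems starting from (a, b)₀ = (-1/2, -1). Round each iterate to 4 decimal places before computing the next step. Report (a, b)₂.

(-0.8207, 0.3660)

At (-1/2, -1): F = (0.5000, -7.540302).
Jacobian J = [[-5·b, -5·a - 1], [b^2 - b, 2·a·b - a + 2·b + sin(b) + 5]].
At the point, J = [[5.0000, 1.5000], [2.0000, 3.658529]] (det J = 15.292645).
Solving J·Δ = −F gives Δ = (-0.8592, 2.5307).
Then the next iterate is (a, b)₁ = (-1.3592, 1.5307).
Round to (-1.3592, 1.5307) and repeat: F = (10.871937, 6.852321), J = [[-7.6535, 5.7960], [0.812342, 6.258741]].
Δ = (0.5385, -1.1647), so (a, b)₂ = (-0.8207, 0.3660).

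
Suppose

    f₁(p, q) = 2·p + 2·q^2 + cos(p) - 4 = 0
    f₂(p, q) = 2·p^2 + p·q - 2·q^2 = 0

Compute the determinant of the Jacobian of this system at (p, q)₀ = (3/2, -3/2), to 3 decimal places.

34.519

J = [[-sin(p) + 2, 4·q], [4·p + q, p - 4·q]].
At the point, J = [[1.00251, -6.000], [4.500, 7.500]].
det J = 34.519.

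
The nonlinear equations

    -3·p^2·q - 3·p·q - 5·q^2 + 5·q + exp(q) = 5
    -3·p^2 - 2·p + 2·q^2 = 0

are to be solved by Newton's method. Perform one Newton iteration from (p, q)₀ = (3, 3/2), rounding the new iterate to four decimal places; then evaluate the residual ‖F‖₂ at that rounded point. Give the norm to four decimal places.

18.1485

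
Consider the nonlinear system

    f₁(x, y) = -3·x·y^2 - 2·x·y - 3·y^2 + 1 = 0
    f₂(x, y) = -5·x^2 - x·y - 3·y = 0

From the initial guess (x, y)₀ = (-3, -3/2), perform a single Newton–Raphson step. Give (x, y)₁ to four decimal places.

At (-3, -3/2): F = (5.5000, -45.0000).
Jacobian J = [[-3·y^2 - 2·y, -6·x·y - 2·x - 6·y], [-10·x - y, -x - 3]].
At the point, J = [[-3.7500, -12.0000], [31.5000, 0.0000]] (det J = 378.0000).
Solving J·Δ = −F gives Δ = (1.4286, 0.0119).
Then the next iterate is (x, y)₁ = (-1.5714, -1.4881).

(-1.5714, -1.4881)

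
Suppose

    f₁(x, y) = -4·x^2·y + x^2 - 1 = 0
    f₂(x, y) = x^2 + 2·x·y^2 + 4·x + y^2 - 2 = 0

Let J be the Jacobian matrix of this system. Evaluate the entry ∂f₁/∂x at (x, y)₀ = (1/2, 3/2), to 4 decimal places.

-5.0000

∂f₁/∂x = -8·x·y + 2·x.
At (1/2, 3/2) this is -5.0000.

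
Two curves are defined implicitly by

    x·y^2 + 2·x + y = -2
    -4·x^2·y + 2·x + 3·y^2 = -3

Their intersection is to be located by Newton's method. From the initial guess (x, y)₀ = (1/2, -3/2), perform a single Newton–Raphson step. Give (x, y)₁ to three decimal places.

At (1/2, -3/2): F = (2.625, 12.250).
Jacobian J = [[y^2 + 2, 2·x·y + 1], [-8·x·y + 2, -4·x^2 + 6·y]].
At the point, J = [[4.250, -0.500], [8.000, -10.000]] (det J = -38.500).
Solving J·Δ = −F gives Δ = (-0.523, 0.807).
Then the next iterate is (x, y)₁ = (-0.023, -0.693).

(-0.023, -0.693)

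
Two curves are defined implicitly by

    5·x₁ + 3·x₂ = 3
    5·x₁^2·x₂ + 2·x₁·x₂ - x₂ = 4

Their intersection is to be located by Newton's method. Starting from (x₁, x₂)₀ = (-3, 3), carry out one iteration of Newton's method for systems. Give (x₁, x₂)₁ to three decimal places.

(-1.480, 3.466)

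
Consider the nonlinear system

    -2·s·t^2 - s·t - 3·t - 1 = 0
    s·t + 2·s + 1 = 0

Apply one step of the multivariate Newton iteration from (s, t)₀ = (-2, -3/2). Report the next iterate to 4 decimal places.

At (-2, -3/2): F = (9.5000, 0.0000).
Jacobian J = [[-2·t^2 - t, -4·s·t - s - 3], [t + 2, s]].
At the point, J = [[-3.0000, -13.0000], [0.5000, -2.0000]] (det J = 12.5000).
Solving J·Δ = −F gives Δ = (1.5200, 0.3800).
Then the next iterate is (s, t)₁ = (-0.4800, -1.1200).

(-0.4800, -1.1200)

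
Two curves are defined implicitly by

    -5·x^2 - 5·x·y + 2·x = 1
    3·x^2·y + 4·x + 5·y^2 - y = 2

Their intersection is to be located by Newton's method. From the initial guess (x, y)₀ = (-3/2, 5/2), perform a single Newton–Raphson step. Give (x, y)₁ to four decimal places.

(-0.8701, 1.6554)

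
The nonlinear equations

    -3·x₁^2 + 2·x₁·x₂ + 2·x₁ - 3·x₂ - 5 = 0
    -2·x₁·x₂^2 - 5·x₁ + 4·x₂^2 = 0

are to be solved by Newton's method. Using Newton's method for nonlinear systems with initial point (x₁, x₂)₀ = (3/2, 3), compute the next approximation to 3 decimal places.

(-7.250, -30.792)

At (3/2, 3): F = (-8.750, 1.500).
Jacobian J = [[-6·x₁ + 2·x₂ + 2, 2·x₁ - 3], [-2·x₂^2 - 5, -4·x₁·x₂ + 8·x₂]].
At the point, J = [[-1.000, 0.000], [-23.000, 6.000]] (det J = -6.000).
Solving J·Δ = −F gives Δ = (-8.750, -33.792).
Then the next iterate is (x₁, x₂)₁ = (-7.250, -30.792).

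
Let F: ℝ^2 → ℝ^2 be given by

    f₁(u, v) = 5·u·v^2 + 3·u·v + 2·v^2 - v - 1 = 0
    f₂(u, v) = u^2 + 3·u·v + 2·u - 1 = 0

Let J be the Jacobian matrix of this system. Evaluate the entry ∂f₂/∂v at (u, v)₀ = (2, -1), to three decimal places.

6.000

∂f₂/∂v = 3·u.
At (2, -1) this is 6.000.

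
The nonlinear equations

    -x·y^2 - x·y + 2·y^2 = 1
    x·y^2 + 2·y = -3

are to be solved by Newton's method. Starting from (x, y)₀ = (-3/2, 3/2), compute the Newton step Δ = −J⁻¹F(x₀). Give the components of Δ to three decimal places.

At (-3/2, 3/2): F = (9.125, 2.625).
Jacobian J = [[-y^2 - y, -2·x·y - x + 4·y], [y^2, 2·x·y + 2]].
At the point, J = [[-3.750, 12.000], [2.250, -2.500]] (det J = -17.625).
Solving J·Δ = −F gives Δ = (-3.082, -1.723).

(-3.082, -1.723)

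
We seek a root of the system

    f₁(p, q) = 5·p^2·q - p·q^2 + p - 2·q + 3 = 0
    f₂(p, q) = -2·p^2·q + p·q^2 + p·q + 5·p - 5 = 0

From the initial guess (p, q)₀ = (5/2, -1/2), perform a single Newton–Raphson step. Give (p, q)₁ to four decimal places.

At (5/2, -1/2): F = (-9.7500, 13.1250).
Jacobian J = [[10·p·q - q^2 + 1, 5·p^2 - 2·p·q - 2], [-4·p·q + q^2 + q + 5, -2·p^2 + 2·p·q + p]].
At the point, J = [[-11.7500, 31.7500], [9.7500, -12.5000]] (det J = -162.6875).
Solving J·Δ = −F gives Δ = (-1.8123, -0.3636).
Then the next iterate is (p, q)₁ = (0.6877, -0.8636).

(0.6877, -0.8636)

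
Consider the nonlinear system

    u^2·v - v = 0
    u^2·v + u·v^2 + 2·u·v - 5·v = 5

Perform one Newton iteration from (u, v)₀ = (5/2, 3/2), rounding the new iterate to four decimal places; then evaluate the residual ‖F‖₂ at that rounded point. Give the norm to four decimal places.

5.1211

At (5/2, 3/2): F = (7.8750, 10.0000).
Jacobian J = [[2·u·v, u^2 - 1], [2·u·v + v^2 + 2·v, u^2 + 2·u·v + 2·u - 5]].
At the point, J = [[7.5000, 5.2500], [12.7500, 13.7500]] (det J = 36.1875).
Solving J·Δ = −F gives Δ = (-1.5415, 0.7021).
Then the next iterate is (u, v)₁ = (0.9585, 2.2021).
Re-evaluating at (0.9585, 2.2021): F = (-0.178982, -5.117955), so ‖F‖₂ = 5.1211.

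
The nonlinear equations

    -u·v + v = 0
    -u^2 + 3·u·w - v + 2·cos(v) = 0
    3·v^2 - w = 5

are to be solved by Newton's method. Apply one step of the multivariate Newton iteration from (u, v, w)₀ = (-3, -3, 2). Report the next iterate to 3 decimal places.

(-0.450, -1.913, 2.427)

At (-3, -3, 2): F = (-12.000, -25.97998, 20.000).
Jacobian J = [[-v, -u + 1, 0], [-2·u + 3·w, -2·sin(v) - 1, 3·u], [0, 6·v, -1]].
At the point, J = [[3.000, 4.000, 0.000], [12.000, -0.71776, -9.000], [0.000, -18.000, -1.000]] (det J = -435.84672).
Solving J·Δ = −F gives Δ = (2.550, 1.087, 0.427).
Then the next iterate is (u, v, w)₁ = (-0.450, -1.913, 2.427).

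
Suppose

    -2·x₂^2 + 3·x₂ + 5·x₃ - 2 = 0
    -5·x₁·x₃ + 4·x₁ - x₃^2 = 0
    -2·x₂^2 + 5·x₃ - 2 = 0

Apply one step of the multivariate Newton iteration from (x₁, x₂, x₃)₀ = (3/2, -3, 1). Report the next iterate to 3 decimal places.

(38.900, 0.000, -3.200)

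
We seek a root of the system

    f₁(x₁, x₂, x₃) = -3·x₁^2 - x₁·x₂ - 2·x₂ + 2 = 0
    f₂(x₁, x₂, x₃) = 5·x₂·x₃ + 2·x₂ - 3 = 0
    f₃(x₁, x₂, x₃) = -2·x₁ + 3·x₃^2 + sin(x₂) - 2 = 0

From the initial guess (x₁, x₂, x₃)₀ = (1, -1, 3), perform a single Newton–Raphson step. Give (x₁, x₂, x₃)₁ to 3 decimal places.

(0.917, -0.195, 1.736)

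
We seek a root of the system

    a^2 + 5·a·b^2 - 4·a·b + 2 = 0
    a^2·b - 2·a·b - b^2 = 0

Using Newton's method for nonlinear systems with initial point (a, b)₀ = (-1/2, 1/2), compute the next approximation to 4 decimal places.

(0.2105, 3.2632)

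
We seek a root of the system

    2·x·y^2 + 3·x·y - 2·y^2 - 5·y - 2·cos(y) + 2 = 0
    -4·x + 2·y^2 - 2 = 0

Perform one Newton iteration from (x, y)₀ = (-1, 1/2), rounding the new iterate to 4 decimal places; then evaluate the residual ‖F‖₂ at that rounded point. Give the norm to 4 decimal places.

1.0789

At (-1, 1/2): F = (-4.755165, 2.5000).
Jacobian J = [[2·y^2 + 3·y, 4·x·y + 3·x - 4·y + 2·sin(y) - 5], [-4, 4·y]].
At the point, J = [[2.0000, -11.041149], [-4.0000, 2.0000]] (det J = -40.164596).
Solving J·Δ = −F gives Δ = (0.4505, -0.3491).
Then the next iterate is (x, y)₁ = (-0.5495, 0.1509).
Re-evaluating at (-0.5495, 0.1509): F = (-1.051098, 0.243542), so ‖F‖₂ = 1.0789.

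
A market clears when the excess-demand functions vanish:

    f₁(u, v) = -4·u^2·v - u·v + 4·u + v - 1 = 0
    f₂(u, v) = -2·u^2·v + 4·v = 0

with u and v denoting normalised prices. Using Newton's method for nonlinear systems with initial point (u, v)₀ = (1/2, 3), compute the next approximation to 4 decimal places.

At (1/2, 3): F = (-0.5000, 10.5000).
Jacobian J = [[-8·u·v - v + 4, -4·u^2 - u + 1], [-4·u·v, -2·u^2 + 4]].
At the point, J = [[-11.0000, -0.5000], [-6.0000, 3.5000]] (det J = -41.5000).
Solving J·Δ = −F gives Δ = (0.0843, -2.8554).
Then the next iterate is (u, v)₁ = (0.5843, 0.1446).

(0.5843, 0.1446)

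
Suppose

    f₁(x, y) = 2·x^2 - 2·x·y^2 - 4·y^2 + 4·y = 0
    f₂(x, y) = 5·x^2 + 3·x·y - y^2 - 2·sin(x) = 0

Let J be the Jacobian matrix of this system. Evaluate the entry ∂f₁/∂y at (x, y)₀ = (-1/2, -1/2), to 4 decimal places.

∂f₁/∂y = -4·x·y - 8·y + 4.
At (-1/2, -1/2) this is 7.0000.

7.0000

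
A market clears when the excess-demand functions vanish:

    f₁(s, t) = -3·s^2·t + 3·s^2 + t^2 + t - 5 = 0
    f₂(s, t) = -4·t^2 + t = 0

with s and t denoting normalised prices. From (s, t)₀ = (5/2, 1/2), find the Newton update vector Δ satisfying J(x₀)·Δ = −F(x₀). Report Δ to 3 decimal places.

At (5/2, 1/2): F = (5.125, -0.500).
Jacobian J = [[-6·s·t + 6·s, -3·s^2 + 2·t + 1], [0, -8·t + 1]].
At the point, J = [[7.500, -16.750], [0.000, -3.000]] (det J = -22.500).
Solving J·Δ = −F gives Δ = (-1.056, -0.167).

(-1.056, -0.167)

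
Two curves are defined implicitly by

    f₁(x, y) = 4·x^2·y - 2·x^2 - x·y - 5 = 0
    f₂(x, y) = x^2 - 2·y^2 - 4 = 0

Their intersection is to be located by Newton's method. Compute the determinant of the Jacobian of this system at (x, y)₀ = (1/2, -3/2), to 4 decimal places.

J = [[8·x·y - 4·x - y, 4·x^2 - x], [2·x, -4·y]].
At the point, J = [[-6.5000, 0.5000], [1.0000, 6.0000]].
det J = -39.5000.

-39.5000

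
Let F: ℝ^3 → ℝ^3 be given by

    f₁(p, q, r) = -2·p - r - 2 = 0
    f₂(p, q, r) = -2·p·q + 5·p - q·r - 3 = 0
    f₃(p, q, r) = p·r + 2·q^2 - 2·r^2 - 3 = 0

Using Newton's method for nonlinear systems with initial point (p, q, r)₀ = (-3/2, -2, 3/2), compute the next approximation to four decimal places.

(0.2452, 1.8494, -2.4903)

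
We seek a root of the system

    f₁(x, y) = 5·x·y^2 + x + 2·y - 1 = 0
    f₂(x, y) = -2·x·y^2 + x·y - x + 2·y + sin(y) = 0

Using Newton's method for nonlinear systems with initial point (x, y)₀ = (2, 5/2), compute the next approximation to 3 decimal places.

At (2, 5/2): F = (68.500, -16.40153).
Jacobian J = [[5·y^2 + 1, 10·x·y + 2], [-2·y^2 + y - 1, -4·x·y + x + cos(y) + 2]].
At the point, J = [[32.250, 52.000], [-11.000, -16.80114]] (det J = 30.16312).
Solving J·Δ = −F gives Δ = (9.880, -7.445).
Then the next iterate is (x, y)₁ = (11.880, -4.945).

(11.880, -4.945)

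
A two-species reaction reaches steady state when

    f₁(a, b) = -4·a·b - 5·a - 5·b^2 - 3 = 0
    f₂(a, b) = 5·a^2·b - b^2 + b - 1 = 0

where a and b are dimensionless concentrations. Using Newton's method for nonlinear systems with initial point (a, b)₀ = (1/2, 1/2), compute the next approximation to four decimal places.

(1.7071, -1.8143)

At (1/2, 1/2): F = (-7.7500, -0.1250).
Jacobian J = [[-4·b - 5, -4·a - 10·b], [10·a·b, 5·a^2 - 2·b + 1]].
At the point, J = [[-7.0000, -7.0000], [2.5000, 1.2500]] (det J = 8.7500).
Solving J·Δ = −F gives Δ = (1.2071, -2.3143).
Then the next iterate is (a, b)₁ = (1.7071, -1.8143).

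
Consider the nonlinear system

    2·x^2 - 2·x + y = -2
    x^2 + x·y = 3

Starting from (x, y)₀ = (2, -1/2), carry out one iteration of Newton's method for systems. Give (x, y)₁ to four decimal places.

(0.7059, 1.7647)

At (2, -1/2): F = (5.5000, 0.0000).
Jacobian J = [[4·x - 2, 1], [2·x + y, x]].
At the point, J = [[6.0000, 1.0000], [3.5000, 2.0000]] (det J = 8.5000).
Solving J·Δ = −F gives Δ = (-1.2941, 2.2647).
Then the next iterate is (x, y)₁ = (0.7059, 1.7647).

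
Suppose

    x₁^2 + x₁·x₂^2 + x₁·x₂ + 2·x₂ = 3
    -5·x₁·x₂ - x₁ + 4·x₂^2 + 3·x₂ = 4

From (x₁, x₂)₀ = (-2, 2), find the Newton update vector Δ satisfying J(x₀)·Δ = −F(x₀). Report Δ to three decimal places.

At (-2, 2): F = (-7.000, 40.000).
Jacobian J = [[2·x₁ + x₂^2 + x₂, 2·x₁·x₂ + x₁ + 2], [-5·x₂ - 1, -5·x₁ + 8·x₂ + 3]].
At the point, J = [[2.000, -8.000], [-11.000, 29.000]] (det J = -30.000).
Solving J·Δ = −F gives Δ = (3.900, 0.100).

(3.900, 0.100)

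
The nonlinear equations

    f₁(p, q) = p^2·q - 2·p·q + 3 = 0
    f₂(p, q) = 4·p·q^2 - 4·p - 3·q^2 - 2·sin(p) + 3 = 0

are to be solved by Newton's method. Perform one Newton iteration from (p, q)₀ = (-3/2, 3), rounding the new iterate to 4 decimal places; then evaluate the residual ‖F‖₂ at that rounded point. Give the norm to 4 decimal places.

21.1598

At (-3/2, 3): F = (18.7500, -70.005010).
Jacobian J = [[2·p·q - 2·q, p^2 - 2·p], [4·q^2 - 2·cos(p) - 4, 8·p·q - 6·q]].
At the point, J = [[-15.0000, 5.2500], [31.858526, -54.0000]] (det J = 642.742741).
Solving J·Δ = −F gives Δ = (1.0035, -0.7044).
Then the next iterate is (p, q)₁ = (-0.4965, 2.2956).
Re-evaluating at (-0.4965, 2.2956): F = (5.845424, -20.336418), so ‖F‖₂ = 21.1598.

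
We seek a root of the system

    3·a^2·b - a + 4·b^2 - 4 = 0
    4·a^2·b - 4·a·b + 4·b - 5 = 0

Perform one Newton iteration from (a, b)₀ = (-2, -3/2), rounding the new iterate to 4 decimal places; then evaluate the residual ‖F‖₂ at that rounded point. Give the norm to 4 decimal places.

At (-2, -3/2): F = (-11.0000, -47.0000).
Jacobian J = [[6·a·b - 1, 3·a^2 + 8·b], [8·a·b - 4·b, 4·a^2 - 4·a + 4]].
At the point, J = [[17.0000, 0.0000], [30.0000, 28.0000]] (det J = 476.0000).
Solving J·Δ = −F gives Δ = (0.6471, 0.9853).
Then the next iterate is (a, b)₁ = (-1.3529, -0.5147).
Re-evaluating at (-1.3529, -0.5147): F = (-4.413661, -13.612451), so ‖F‖₂ = 14.3101.

14.3101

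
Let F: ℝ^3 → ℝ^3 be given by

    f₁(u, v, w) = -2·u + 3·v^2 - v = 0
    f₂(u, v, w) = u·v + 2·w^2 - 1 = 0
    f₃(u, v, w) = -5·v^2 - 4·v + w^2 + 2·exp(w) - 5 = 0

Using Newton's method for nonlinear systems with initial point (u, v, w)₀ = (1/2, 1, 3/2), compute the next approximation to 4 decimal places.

(-0.4712, 0.4115, 1.0442)

At (1/2, 1, 3/2): F = (1.0000, 4.0000, -2.786622).
Jacobian J = [[-2, 6·v - 1, 0], [v, u, 4·w], [0, -10·v - 4, 2·w + 2·exp(w)]].
At the point, J = [[-2.0000, 5.0000, 0.0000], [1.0000, 0.5000, 6.0000], [0.0000, -14.0000, 11.963378]] (det J = -239.780269).
Solving J·Δ = −F gives Δ = (-0.9712, -0.5885, -0.4558).
Then the next iterate is (u, v, w)₁ = (-0.4712, 0.4115, 1.0442).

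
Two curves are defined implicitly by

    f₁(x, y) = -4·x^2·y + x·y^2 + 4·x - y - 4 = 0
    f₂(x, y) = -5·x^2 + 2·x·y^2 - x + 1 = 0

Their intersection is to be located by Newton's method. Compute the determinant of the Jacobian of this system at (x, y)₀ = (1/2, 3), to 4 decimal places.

J = [[-8·x·y + y^2 + 4, -4·x^2 + 2·x·y - 1], [-10·x + 2·y^2 - 1, 4·x·y]].
At the point, J = [[1.0000, 1.0000], [12.0000, 6.0000]].
det J = -6.0000.

-6.0000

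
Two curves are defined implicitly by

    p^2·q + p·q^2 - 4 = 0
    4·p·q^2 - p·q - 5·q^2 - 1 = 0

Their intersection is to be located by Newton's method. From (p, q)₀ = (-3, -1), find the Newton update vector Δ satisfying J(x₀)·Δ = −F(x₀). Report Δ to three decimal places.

At (-3, -1): F = (-16.000, -21.000).
Jacobian J = [[2·p·q + q^2, p^2 + 2·p·q], [4·q^2 - q, 8·p·q - p - 10·q]].
At the point, J = [[7.000, 15.000], [5.000, 37.000]] (det J = 184.000).
Solving J·Δ = −F gives Δ = (1.505, 0.364).

(1.505, 0.364)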